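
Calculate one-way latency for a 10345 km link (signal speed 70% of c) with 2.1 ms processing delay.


Speed = 0.7 * 3e5 km/s = 210000 km/s
Propagation delay = 10345 / 210000 = 0.0493 s = 49.2619 ms
Processing delay = 2.1 ms
Total one-way latency = 51.3619 ms


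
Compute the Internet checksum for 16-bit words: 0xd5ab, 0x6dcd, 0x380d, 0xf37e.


Sum all words (with carry folding):
+ 0xd5ab = 0xd5ab
+ 0x6dcd = 0x4379
+ 0x380d = 0x7b86
+ 0xf37e = 0x6f05
One's complement: ~0x6f05
Checksum = 0x90fa


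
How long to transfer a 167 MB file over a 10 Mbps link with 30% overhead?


Effective throughput = 10 * (1 - 30/100) = 7 Mbps
File size in Mb = 167 * 8 = 1336 Mb
Time = 1336 / 7
Time = 190.8571 seconds


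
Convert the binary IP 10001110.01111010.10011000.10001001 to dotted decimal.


10001110 = 142
01111010 = 122
10011000 = 152
10001001 = 137
IP: 142.122.152.137


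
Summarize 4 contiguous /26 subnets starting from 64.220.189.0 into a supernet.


Original prefix: /26
Number of subnets: 4 = 2^2
New prefix = 26 - 2 = 24
Supernet: 64.220.189.0/24


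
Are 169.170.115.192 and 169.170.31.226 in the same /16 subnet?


Mask: 255.255.0.0
169.170.115.192 AND mask = 169.170.0.0
169.170.31.226 AND mask = 169.170.0.0
Yes, same subnet (169.170.0.0)


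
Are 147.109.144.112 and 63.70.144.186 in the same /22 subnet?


Mask: 255.255.252.0
147.109.144.112 AND mask = 147.109.144.0
63.70.144.186 AND mask = 63.70.144.0
No, different subnets (147.109.144.0 vs 63.70.144.0)


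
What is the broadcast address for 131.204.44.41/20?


Network: 131.204.32.0/20
Host bits = 12
Set all host bits to 1:
Broadcast: 131.204.47.255


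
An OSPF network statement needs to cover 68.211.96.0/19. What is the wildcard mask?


Subnet mask: 255.255.224.0
Wildcard = 255.255.255.255 - subnet mask
255 - 255 = 0
255 - 255 = 0
255 - 224 = 31
255 - 0 = 255
Wildcard: 0.0.31.255


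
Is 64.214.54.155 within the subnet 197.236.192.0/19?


Subnet network: 197.236.192.0
Test IP AND mask: 64.214.32.0
No, 64.214.54.155 is not in 197.236.192.0/19


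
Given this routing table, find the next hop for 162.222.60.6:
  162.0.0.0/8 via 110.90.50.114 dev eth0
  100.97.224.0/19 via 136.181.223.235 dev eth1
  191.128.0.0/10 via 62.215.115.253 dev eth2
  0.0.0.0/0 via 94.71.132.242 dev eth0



Longest prefix match for 162.222.60.6:
  /8 162.0.0.0: MATCH
  /19 100.97.224.0: no
  /10 191.128.0.0: no
  /0 0.0.0.0: MATCH
Selected: next-hop 110.90.50.114 via eth0 (matched /8)


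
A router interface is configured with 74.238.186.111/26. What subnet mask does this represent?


/26 means 26 network bits, 6 host bits
Binary: 11111111111111111111111111000000
Mask: 255.255.255.192


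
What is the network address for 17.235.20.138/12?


IP:   00010001.11101011.00010100.10001010
Mask: 11111111.11110000.00000000.00000000
AND operation:
Net:  00010001.11100000.00000000.00000000
Network: 17.224.0.0/12


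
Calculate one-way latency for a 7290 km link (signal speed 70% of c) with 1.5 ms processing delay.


Speed = 0.7 * 3e5 km/s = 210000 km/s
Propagation delay = 7290 / 210000 = 0.0347 s = 34.7143 ms
Processing delay = 1.5 ms
Total one-way latency = 36.2143 ms


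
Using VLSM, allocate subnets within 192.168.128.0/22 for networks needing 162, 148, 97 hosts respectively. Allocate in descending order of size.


162 hosts -> /24 (254 usable): 192.168.128.0/24
148 hosts -> /24 (254 usable): 192.168.129.0/24
97 hosts -> /25 (126 usable): 192.168.130.0/25
Allocation: 192.168.128.0/24 (162 hosts, 254 usable); 192.168.129.0/24 (148 hosts, 254 usable); 192.168.130.0/25 (97 hosts, 126 usable)


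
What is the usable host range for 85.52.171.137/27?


Network: 85.52.171.128
Broadcast: 85.52.171.159
First usable = network + 1
Last usable = broadcast - 1
Range: 85.52.171.129 to 85.52.171.158


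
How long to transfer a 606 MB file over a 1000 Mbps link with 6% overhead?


Effective throughput = 1000 * (1 - 6/100) = 940 Mbps
File size in Mb = 606 * 8 = 4848 Mb
Time = 4848 / 940
Time = 5.1574 seconds


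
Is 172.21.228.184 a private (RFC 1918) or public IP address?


RFC 1918 private ranges:
  10.0.0.0/8 (10.0.0.0 - 10.255.255.255)
  172.16.0.0/12 (172.16.0.0 - 172.31.255.255)
  192.168.0.0/16 (192.168.0.0 - 192.168.255.255)
Private (in 172.16.0.0/12)


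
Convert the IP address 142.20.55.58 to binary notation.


142 = 10001110
20 = 00010100
55 = 00110111
58 = 00111010
Binary: 10001110.00010100.00110111.00111010


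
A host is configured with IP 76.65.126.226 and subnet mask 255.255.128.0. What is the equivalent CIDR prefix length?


Binary: 11111111.11111111.10000000.00000000
Count leading 1s
Prefix: /17


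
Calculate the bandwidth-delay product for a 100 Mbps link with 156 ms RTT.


BDP = bandwidth * RTT
= 100 Mbps * 156 ms
= 100 * 1e6 * 156 / 1000 bits
= 15600000 bits
= 1950000 bytes
= 1904.2969 KB
BDP = 15600000 bits (1950000 bytes)


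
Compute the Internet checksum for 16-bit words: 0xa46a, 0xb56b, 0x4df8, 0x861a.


Sum all words (with carry folding):
+ 0xa46a = 0xa46a
+ 0xb56b = 0x59d6
+ 0x4df8 = 0xa7ce
+ 0x861a = 0x2de9
One's complement: ~0x2de9
Checksum = 0xd216


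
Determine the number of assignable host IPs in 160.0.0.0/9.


Host bits = 32 - 9 = 23
Total addresses = 2^23 = 8388608
Usable = total - 2 (network and broadcast)
Usable hosts: 8388606


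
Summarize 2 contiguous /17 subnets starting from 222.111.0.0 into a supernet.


Original prefix: /17
Number of subnets: 2 = 2^1
New prefix = 17 - 1 = 16
Supernet: 222.111.0.0/16


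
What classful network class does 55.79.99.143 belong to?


First octet: 55
Binary: 00110111
0xxxxxxx -> Class A (1-126)
Class A, default mask 255.0.0.0 (/8)


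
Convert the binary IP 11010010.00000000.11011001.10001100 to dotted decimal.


11010010 = 210
00000000 = 0
11011001 = 217
10001100 = 140
IP: 210.0.217.140


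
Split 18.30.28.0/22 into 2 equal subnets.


New prefix = 22 + 1 = 23
Each subnet has 512 addresses
  18.30.28.0/23
  18.30.30.0/23
Subnets: 18.30.28.0/23, 18.30.30.0/23


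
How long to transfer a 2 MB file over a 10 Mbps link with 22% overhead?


Effective throughput = 10 * (1 - 22/100) = 7.8 Mbps
File size in Mb = 2 * 8 = 16 Mb
Time = 16 / 7.8
Time = 2.0513 seconds


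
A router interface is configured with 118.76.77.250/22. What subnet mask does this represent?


/22 means 22 network bits, 10 host bits
Binary: 11111111111111111111110000000000
Mask: 255.255.252.0


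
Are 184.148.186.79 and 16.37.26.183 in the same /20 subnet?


Mask: 255.255.240.0
184.148.186.79 AND mask = 184.148.176.0
16.37.26.183 AND mask = 16.37.16.0
No, different subnets (184.148.176.0 vs 16.37.16.0)


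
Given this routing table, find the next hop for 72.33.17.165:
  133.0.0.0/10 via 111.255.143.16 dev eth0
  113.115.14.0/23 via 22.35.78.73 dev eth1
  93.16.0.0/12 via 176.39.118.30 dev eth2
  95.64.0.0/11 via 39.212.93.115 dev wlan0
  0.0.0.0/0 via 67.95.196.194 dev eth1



Longest prefix match for 72.33.17.165:
  /10 133.0.0.0: no
  /23 113.115.14.0: no
  /12 93.16.0.0: no
  /11 95.64.0.0: no
  /0 0.0.0.0: MATCH
Selected: next-hop 67.95.196.194 via eth1 (matched /0)


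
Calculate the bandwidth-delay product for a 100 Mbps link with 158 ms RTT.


BDP = bandwidth * RTT
= 100 Mbps * 158 ms
= 100 * 1e6 * 158 / 1000 bits
= 15800000 bits
= 1975000 bytes
= 1928.7109 KB
BDP = 15800000 bits (1975000 bytes)


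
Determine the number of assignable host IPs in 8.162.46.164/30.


Host bits = 32 - 30 = 2
Total addresses = 2^2 = 4
Usable = total - 2 (network and broadcast)
Usable hosts: 2


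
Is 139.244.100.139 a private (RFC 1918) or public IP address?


RFC 1918 private ranges:
  10.0.0.0/8 (10.0.0.0 - 10.255.255.255)
  172.16.0.0/12 (172.16.0.0 - 172.31.255.255)
  192.168.0.0/16 (192.168.0.0 - 192.168.255.255)
Public (not in any RFC 1918 range)


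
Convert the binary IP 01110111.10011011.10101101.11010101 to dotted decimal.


01110111 = 119
10011011 = 155
10101101 = 173
11010101 = 213
IP: 119.155.173.213


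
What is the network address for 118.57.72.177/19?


IP:   01110110.00111001.01001000.10110001
Mask: 11111111.11111111.11100000.00000000
AND operation:
Net:  01110110.00111001.01000000.00000000
Network: 118.57.64.0/19


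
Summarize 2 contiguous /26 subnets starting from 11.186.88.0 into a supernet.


Original prefix: /26
Number of subnets: 2 = 2^1
New prefix = 26 - 1 = 25
Supernet: 11.186.88.0/25


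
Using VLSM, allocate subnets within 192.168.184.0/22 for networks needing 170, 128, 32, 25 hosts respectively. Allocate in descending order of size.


170 hosts -> /24 (254 usable): 192.168.184.0/24
128 hosts -> /24 (254 usable): 192.168.185.0/24
32 hosts -> /26 (62 usable): 192.168.186.0/26
25 hosts -> /27 (30 usable): 192.168.186.64/27
Allocation: 192.168.184.0/24 (170 hosts, 254 usable); 192.168.185.0/24 (128 hosts, 254 usable); 192.168.186.0/26 (32 hosts, 62 usable); 192.168.186.64/27 (25 hosts, 30 usable)


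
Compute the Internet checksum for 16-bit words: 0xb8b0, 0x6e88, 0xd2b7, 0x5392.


Sum all words (with carry folding):
+ 0xb8b0 = 0xb8b0
+ 0x6e88 = 0x2739
+ 0xd2b7 = 0xf9f0
+ 0x5392 = 0x4d83
One's complement: ~0x4d83
Checksum = 0xb27c


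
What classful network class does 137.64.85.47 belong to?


First octet: 137
Binary: 10001001
10xxxxxx -> Class B (128-191)
Class B, default mask 255.255.0.0 (/16)


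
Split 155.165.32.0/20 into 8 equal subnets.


New prefix = 20 + 3 = 23
Each subnet has 512 addresses
  155.165.32.0/23
  155.165.34.0/23
  155.165.36.0/23
  155.165.38.0/23
  155.165.40.0/23
  155.165.42.0/23
  155.165.44.0/23
  155.165.46.0/23
Subnets: 155.165.32.0/23, 155.165.34.0/23, 155.165.36.0/23, 155.165.38.0/23, 155.165.40.0/23, 155.165.42.0/23, 155.165.44.0/23, 155.165.46.0/23


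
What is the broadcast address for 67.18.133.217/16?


Network: 67.18.0.0/16
Host bits = 16
Set all host bits to 1:
Broadcast: 67.18.255.255


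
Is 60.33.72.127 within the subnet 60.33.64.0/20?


Subnet network: 60.33.64.0
Test IP AND mask: 60.33.64.0
Yes, 60.33.72.127 is in 60.33.64.0/20


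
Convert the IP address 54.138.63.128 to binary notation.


54 = 00110110
138 = 10001010
63 = 00111111
128 = 10000000
Binary: 00110110.10001010.00111111.10000000


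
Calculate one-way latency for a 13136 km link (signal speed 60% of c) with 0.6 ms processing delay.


Speed = 0.6 * 3e5 km/s = 180000 km/s
Propagation delay = 13136 / 180000 = 0.073 s = 72.9778 ms
Processing delay = 0.6 ms
Total one-way latency = 73.5778 ms


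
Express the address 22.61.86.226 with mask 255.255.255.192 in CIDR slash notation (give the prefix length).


Binary: 11111111.11111111.11111111.11000000
Count leading 1s
Prefix: /26


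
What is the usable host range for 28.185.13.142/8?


Network: 28.0.0.0
Broadcast: 28.255.255.255
First usable = network + 1
Last usable = broadcast - 1
Range: 28.0.0.1 to 28.255.255.254


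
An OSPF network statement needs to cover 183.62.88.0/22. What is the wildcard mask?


Subnet mask: 255.255.252.0
Wildcard = 255.255.255.255 - subnet mask
255 - 255 = 0
255 - 255 = 0
255 - 252 = 3
255 - 0 = 255
Wildcard: 0.0.3.255


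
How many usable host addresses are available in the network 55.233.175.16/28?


Host bits = 32 - 28 = 4
Total addresses = 2^4 = 16
Usable = total - 2 (network and broadcast)
Usable hosts: 14


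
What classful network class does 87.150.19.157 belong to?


First octet: 87
Binary: 01010111
0xxxxxxx -> Class A (1-126)
Class A, default mask 255.0.0.0 (/8)


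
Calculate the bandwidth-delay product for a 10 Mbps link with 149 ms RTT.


BDP = bandwidth * RTT
= 10 Mbps * 149 ms
= 10 * 1e6 * 149 / 1000 bits
= 1490000 bits
= 186250 bytes
= 181.8848 KB
BDP = 1490000 bits (186250 bytes)


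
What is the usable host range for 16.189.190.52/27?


Network: 16.189.190.32
Broadcast: 16.189.190.63
First usable = network + 1
Last usable = broadcast - 1
Range: 16.189.190.33 to 16.189.190.62


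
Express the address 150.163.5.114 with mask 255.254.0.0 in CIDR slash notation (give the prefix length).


Binary: 11111111.11111110.00000000.00000000
Count leading 1s
Prefix: /15


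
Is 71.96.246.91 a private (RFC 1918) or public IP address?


RFC 1918 private ranges:
  10.0.0.0/8 (10.0.0.0 - 10.255.255.255)
  172.16.0.0/12 (172.16.0.0 - 172.31.255.255)
  192.168.0.0/16 (192.168.0.0 - 192.168.255.255)
Public (not in any RFC 1918 range)


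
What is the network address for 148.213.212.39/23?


IP:   10010100.11010101.11010100.00100111
Mask: 11111111.11111111.11111110.00000000
AND operation:
Net:  10010100.11010101.11010100.00000000
Network: 148.213.212.0/23


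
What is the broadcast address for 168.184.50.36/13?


Network: 168.184.0.0/13
Host bits = 19
Set all host bits to 1:
Broadcast: 168.191.255.255


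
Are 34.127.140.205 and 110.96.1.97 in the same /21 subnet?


Mask: 255.255.248.0
34.127.140.205 AND mask = 34.127.136.0
110.96.1.97 AND mask = 110.96.0.0
No, different subnets (34.127.136.0 vs 110.96.0.0)


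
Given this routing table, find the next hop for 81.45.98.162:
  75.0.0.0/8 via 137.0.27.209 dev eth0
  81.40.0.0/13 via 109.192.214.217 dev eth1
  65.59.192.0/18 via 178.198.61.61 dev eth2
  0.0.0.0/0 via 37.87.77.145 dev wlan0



Longest prefix match for 81.45.98.162:
  /8 75.0.0.0: no
  /13 81.40.0.0: MATCH
  /18 65.59.192.0: no
  /0 0.0.0.0: MATCH
Selected: next-hop 109.192.214.217 via eth1 (matched /13)


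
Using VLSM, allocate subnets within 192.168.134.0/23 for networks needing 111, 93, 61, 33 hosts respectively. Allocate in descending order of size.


111 hosts -> /25 (126 usable): 192.168.134.0/25
93 hosts -> /25 (126 usable): 192.168.134.128/25
61 hosts -> /26 (62 usable): 192.168.135.0/26
33 hosts -> /26 (62 usable): 192.168.135.64/26
Allocation: 192.168.134.0/25 (111 hosts, 126 usable); 192.168.134.128/25 (93 hosts, 126 usable); 192.168.135.0/26 (61 hosts, 62 usable); 192.168.135.64/26 (33 hosts, 62 usable)


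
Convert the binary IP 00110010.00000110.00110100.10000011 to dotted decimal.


00110010 = 50
00000110 = 6
00110100 = 52
10000011 = 131
IP: 50.6.52.131


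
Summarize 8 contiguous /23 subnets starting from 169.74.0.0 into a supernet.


Original prefix: /23
Number of subnets: 8 = 2^3
New prefix = 23 - 3 = 20
Supernet: 169.74.0.0/20


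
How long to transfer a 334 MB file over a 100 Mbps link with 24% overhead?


Effective throughput = 100 * (1 - 24/100) = 76 Mbps
File size in Mb = 334 * 8 = 2672 Mb
Time = 2672 / 76
Time = 35.1579 seconds


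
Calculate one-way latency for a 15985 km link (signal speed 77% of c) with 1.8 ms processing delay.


Speed = 0.77 * 3e5 km/s = 231000 km/s
Propagation delay = 15985 / 231000 = 0.0692 s = 69.1991 ms
Processing delay = 1.8 ms
Total one-way latency = 70.9991 ms


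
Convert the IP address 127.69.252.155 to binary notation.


127 = 01111111
69 = 01000101
252 = 11111100
155 = 10011011
Binary: 01111111.01000101.11111100.10011011


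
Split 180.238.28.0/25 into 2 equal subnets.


New prefix = 25 + 1 = 26
Each subnet has 64 addresses
  180.238.28.0/26
  180.238.28.64/26
Subnets: 180.238.28.0/26, 180.238.28.64/26


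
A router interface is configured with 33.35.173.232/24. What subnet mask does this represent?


/24 means 24 network bits, 8 host bits
Binary: 11111111111111111111111100000000
Mask: 255.255.255.0


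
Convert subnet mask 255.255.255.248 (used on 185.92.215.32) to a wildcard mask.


Subnet mask: 255.255.255.248
Wildcard = 255.255.255.255 - subnet mask
255 - 255 = 0
255 - 255 = 0
255 - 255 = 0
255 - 248 = 7
Wildcard: 0.0.0.7


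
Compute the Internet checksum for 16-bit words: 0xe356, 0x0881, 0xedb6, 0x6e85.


Sum all words (with carry folding):
+ 0xe356 = 0xe356
+ 0x0881 = 0xebd7
+ 0xedb6 = 0xd98e
+ 0x6e85 = 0x4814
One's complement: ~0x4814
Checksum = 0xb7eb


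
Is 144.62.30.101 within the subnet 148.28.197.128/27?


Subnet network: 148.28.197.128
Test IP AND mask: 144.62.30.96
No, 144.62.30.101 is not in 148.28.197.128/27


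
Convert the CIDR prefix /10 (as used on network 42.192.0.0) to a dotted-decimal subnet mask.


/10 means 10 network bits, 22 host bits
Binary: 11111111110000000000000000000000
Mask: 255.192.0.0


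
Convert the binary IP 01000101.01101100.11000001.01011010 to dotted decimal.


01000101 = 69
01101100 = 108
11000001 = 193
01011010 = 90
IP: 69.108.193.90


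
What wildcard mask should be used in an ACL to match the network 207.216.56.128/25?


Subnet mask: 255.255.255.128
Wildcard = 255.255.255.255 - subnet mask
255 - 255 = 0
255 - 255 = 0
255 - 255 = 0
255 - 128 = 127
Wildcard: 0.0.0.127


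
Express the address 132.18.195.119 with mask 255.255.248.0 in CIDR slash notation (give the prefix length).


Binary: 11111111.11111111.11111000.00000000
Count leading 1s
Prefix: /21


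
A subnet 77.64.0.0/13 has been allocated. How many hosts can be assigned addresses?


Host bits = 32 - 13 = 19
Total addresses = 2^19 = 524288
Usable = total - 2 (network and broadcast)
Usable hosts: 524286


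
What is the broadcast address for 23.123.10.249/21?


Network: 23.123.8.0/21
Host bits = 11
Set all host bits to 1:
Broadcast: 23.123.15.255


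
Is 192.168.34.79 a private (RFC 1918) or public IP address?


RFC 1918 private ranges:
  10.0.0.0/8 (10.0.0.0 - 10.255.255.255)
  172.16.0.0/12 (172.16.0.0 - 172.31.255.255)
  192.168.0.0/16 (192.168.0.0 - 192.168.255.255)
Private (in 192.168.0.0/16)


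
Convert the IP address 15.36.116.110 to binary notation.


15 = 00001111
36 = 00100100
116 = 01110100
110 = 01101110
Binary: 00001111.00100100.01110100.01101110


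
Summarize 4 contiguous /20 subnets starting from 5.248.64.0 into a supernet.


Original prefix: /20
Number of subnets: 4 = 2^2
New prefix = 20 - 2 = 18
Supernet: 5.248.64.0/18


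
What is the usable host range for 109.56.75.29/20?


Network: 109.56.64.0
Broadcast: 109.56.79.255
First usable = network + 1
Last usable = broadcast - 1
Range: 109.56.64.1 to 109.56.79.254


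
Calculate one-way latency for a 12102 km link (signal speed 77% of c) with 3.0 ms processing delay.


Speed = 0.77 * 3e5 km/s = 231000 km/s
Propagation delay = 12102 / 231000 = 0.0524 s = 52.3896 ms
Processing delay = 3.0 ms
Total one-way latency = 55.3896 ms


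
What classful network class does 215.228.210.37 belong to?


First octet: 215
Binary: 11010111
110xxxxx -> Class C (192-223)
Class C, default mask 255.255.255.0 (/24)


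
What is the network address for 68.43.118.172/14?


IP:   01000100.00101011.01110110.10101100
Mask: 11111111.11111100.00000000.00000000
AND operation:
Net:  01000100.00101000.00000000.00000000
Network: 68.40.0.0/14


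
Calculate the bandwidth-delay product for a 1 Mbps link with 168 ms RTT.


BDP = bandwidth * RTT
= 1 Mbps * 168 ms
= 1 * 1e6 * 168 / 1000 bits
= 168000 bits
= 21000 bytes
= 20.5078 KB
BDP = 168000 bits (21000 bytes)


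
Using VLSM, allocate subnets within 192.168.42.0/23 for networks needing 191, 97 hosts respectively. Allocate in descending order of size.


191 hosts -> /24 (254 usable): 192.168.42.0/24
97 hosts -> /25 (126 usable): 192.168.43.0/25
Allocation: 192.168.42.0/24 (191 hosts, 254 usable); 192.168.43.0/25 (97 hosts, 126 usable)


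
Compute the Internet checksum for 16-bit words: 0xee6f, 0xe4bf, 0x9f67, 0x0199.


Sum all words (with carry folding):
+ 0xee6f = 0xee6f
+ 0xe4bf = 0xd32f
+ 0x9f67 = 0x7297
+ 0x0199 = 0x7430
One's complement: ~0x7430
Checksum = 0x8bcf


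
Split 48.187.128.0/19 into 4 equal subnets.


New prefix = 19 + 2 = 21
Each subnet has 2048 addresses
  48.187.128.0/21
  48.187.136.0/21
  48.187.144.0/21
  48.187.152.0/21
Subnets: 48.187.128.0/21, 48.187.136.0/21, 48.187.144.0/21, 48.187.152.0/21


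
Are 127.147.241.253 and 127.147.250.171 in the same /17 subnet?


Mask: 255.255.128.0
127.147.241.253 AND mask = 127.147.128.0
127.147.250.171 AND mask = 127.147.128.0
Yes, same subnet (127.147.128.0)


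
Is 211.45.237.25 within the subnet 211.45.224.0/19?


Subnet network: 211.45.224.0
Test IP AND mask: 211.45.224.0
Yes, 211.45.237.25 is in 211.45.224.0/19


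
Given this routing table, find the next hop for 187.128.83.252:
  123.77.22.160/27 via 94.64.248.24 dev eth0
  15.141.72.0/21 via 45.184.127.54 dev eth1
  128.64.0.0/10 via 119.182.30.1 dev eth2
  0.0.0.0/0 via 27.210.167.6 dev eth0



Longest prefix match for 187.128.83.252:
  /27 123.77.22.160: no
  /21 15.141.72.0: no
  /10 128.64.0.0: no
  /0 0.0.0.0: MATCH
Selected: next-hop 27.210.167.6 via eth0 (matched /0)


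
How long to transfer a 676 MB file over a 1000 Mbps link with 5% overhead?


Effective throughput = 1000 * (1 - 5/100) = 950 Mbps
File size in Mb = 676 * 8 = 5408 Mb
Time = 5408 / 950
Time = 5.6926 seconds


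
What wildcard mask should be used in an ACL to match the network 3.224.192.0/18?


Subnet mask: 255.255.192.0
Wildcard = 255.255.255.255 - subnet mask
255 - 255 = 0
255 - 255 = 0
255 - 192 = 63
255 - 0 = 255
Wildcard: 0.0.63.255


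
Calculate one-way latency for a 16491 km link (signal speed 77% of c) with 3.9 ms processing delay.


Speed = 0.77 * 3e5 km/s = 231000 km/s
Propagation delay = 16491 / 231000 = 0.0714 s = 71.3896 ms
Processing delay = 3.9 ms
Total one-way latency = 75.2896 ms


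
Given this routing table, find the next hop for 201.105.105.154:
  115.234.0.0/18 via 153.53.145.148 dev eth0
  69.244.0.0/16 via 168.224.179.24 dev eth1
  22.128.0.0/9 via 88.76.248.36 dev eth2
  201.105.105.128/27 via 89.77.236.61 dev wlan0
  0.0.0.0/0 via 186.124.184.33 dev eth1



Longest prefix match for 201.105.105.154:
  /18 115.234.0.0: no
  /16 69.244.0.0: no
  /9 22.128.0.0: no
  /27 201.105.105.128: MATCH
  /0 0.0.0.0: MATCH
Selected: next-hop 89.77.236.61 via wlan0 (matched /27)


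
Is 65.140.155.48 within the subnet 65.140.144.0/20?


Subnet network: 65.140.144.0
Test IP AND mask: 65.140.144.0
Yes, 65.140.155.48 is in 65.140.144.0/20


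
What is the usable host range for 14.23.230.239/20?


Network: 14.23.224.0
Broadcast: 14.23.239.255
First usable = network + 1
Last usable = broadcast - 1
Range: 14.23.224.1 to 14.23.239.254


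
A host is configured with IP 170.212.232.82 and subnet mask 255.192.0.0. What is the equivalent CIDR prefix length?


Binary: 11111111.11000000.00000000.00000000
Count leading 1s
Prefix: /10


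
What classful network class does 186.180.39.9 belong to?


First octet: 186
Binary: 10111010
10xxxxxx -> Class B (128-191)
Class B, default mask 255.255.0.0 (/16)


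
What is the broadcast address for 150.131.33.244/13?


Network: 150.128.0.0/13
Host bits = 19
Set all host bits to 1:
Broadcast: 150.135.255.255


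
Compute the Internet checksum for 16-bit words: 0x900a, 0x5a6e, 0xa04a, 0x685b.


Sum all words (with carry folding):
+ 0x900a = 0x900a
+ 0x5a6e = 0xea78
+ 0xa04a = 0x8ac3
+ 0x685b = 0xf31e
One's complement: ~0xf31e
Checksum = 0x0ce1


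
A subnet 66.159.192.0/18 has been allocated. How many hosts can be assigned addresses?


Host bits = 32 - 18 = 14
Total addresses = 2^14 = 16384
Usable = total - 2 (network and broadcast)
Usable hosts: 16382


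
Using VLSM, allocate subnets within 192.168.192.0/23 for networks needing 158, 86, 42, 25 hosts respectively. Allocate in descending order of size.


158 hosts -> /24 (254 usable): 192.168.192.0/24
86 hosts -> /25 (126 usable): 192.168.193.0/25
42 hosts -> /26 (62 usable): 192.168.193.128/26
25 hosts -> /27 (30 usable): 192.168.193.192/27
Allocation: 192.168.192.0/24 (158 hosts, 254 usable); 192.168.193.0/25 (86 hosts, 126 usable); 192.168.193.128/26 (42 hosts, 62 usable); 192.168.193.192/27 (25 hosts, 30 usable)


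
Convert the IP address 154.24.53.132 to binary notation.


154 = 10011010
24 = 00011000
53 = 00110101
132 = 10000100
Binary: 10011010.00011000.00110101.10000100


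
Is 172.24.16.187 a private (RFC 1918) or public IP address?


RFC 1918 private ranges:
  10.0.0.0/8 (10.0.0.0 - 10.255.255.255)
  172.16.0.0/12 (172.16.0.0 - 172.31.255.255)
  192.168.0.0/16 (192.168.0.0 - 192.168.255.255)
Private (in 172.16.0.0/12)


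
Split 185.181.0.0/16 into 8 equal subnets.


New prefix = 16 + 3 = 19
Each subnet has 8192 addresses
  185.181.0.0/19
  185.181.32.0/19
  185.181.64.0/19
  185.181.96.0/19
  185.181.128.0/19
  185.181.160.0/19
  185.181.192.0/19
  185.181.224.0/19
Subnets: 185.181.0.0/19, 185.181.32.0/19, 185.181.64.0/19, 185.181.96.0/19, 185.181.128.0/19, 185.181.160.0/19, 185.181.192.0/19, 185.181.224.0/19


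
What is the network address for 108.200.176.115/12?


IP:   01101100.11001000.10110000.01110011
Mask: 11111111.11110000.00000000.00000000
AND operation:
Net:  01101100.11000000.00000000.00000000
Network: 108.192.0.0/12


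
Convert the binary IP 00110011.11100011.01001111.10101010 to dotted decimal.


00110011 = 51
11100011 = 227
01001111 = 79
10101010 = 170
IP: 51.227.79.170


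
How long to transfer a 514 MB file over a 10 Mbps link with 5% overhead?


Effective throughput = 10 * (1 - 5/100) = 9.5 Mbps
File size in Mb = 514 * 8 = 4112 Mb
Time = 4112 / 9.5
Time = 432.8421 seconds


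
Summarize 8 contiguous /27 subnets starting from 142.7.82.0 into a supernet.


Original prefix: /27
Number of subnets: 8 = 2^3
New prefix = 27 - 3 = 24
Supernet: 142.7.82.0/24


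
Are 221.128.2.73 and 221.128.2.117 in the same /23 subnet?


Mask: 255.255.254.0
221.128.2.73 AND mask = 221.128.2.0
221.128.2.117 AND mask = 221.128.2.0
Yes, same subnet (221.128.2.0)


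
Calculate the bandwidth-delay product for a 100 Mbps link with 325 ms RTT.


BDP = bandwidth * RTT
= 100 Mbps * 325 ms
= 100 * 1e6 * 325 / 1000 bits
= 32500000 bits
= 4062500 bytes
= 3967.2852 KB
BDP = 32500000 bits (4062500 bytes)


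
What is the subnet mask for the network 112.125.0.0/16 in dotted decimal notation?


/16 means 16 network bits, 16 host bits
Binary: 11111111111111110000000000000000
Mask: 255.255.0.0


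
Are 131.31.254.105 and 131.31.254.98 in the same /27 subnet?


Mask: 255.255.255.224
131.31.254.105 AND mask = 131.31.254.96
131.31.254.98 AND mask = 131.31.254.96
Yes, same subnet (131.31.254.96)


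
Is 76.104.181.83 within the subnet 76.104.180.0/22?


Subnet network: 76.104.180.0
Test IP AND mask: 76.104.180.0
Yes, 76.104.181.83 is in 76.104.180.0/22


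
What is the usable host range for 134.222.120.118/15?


Network: 134.222.0.0
Broadcast: 134.223.255.255
First usable = network + 1
Last usable = broadcast - 1
Range: 134.222.0.1 to 134.223.255.254


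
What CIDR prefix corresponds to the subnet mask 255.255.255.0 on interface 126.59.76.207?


Binary: 11111111.11111111.11111111.00000000
Count leading 1s
Prefix: /24


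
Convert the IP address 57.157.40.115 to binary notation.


57 = 00111001
157 = 10011101
40 = 00101000
115 = 01110011
Binary: 00111001.10011101.00101000.01110011


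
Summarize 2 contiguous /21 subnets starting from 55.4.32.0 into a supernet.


Original prefix: /21
Number of subnets: 2 = 2^1
New prefix = 21 - 1 = 20
Supernet: 55.4.32.0/20


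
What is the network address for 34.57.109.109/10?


IP:   00100010.00111001.01101101.01101101
Mask: 11111111.11000000.00000000.00000000
AND operation:
Net:  00100010.00000000.00000000.00000000
Network: 34.0.0.0/10


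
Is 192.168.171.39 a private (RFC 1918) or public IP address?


RFC 1918 private ranges:
  10.0.0.0/8 (10.0.0.0 - 10.255.255.255)
  172.16.0.0/12 (172.16.0.0 - 172.31.255.255)
  192.168.0.0/16 (192.168.0.0 - 192.168.255.255)
Private (in 192.168.0.0/16)


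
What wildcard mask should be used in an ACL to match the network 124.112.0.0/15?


Subnet mask: 255.254.0.0
Wildcard = 255.255.255.255 - subnet mask
255 - 255 = 0
255 - 254 = 1
255 - 0 = 255
255 - 0 = 255
Wildcard: 0.1.255.255


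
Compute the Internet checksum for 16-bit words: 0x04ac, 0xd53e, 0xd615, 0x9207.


Sum all words (with carry folding):
+ 0x04ac = 0x04ac
+ 0xd53e = 0xd9ea
+ 0xd615 = 0xb000
+ 0x9207 = 0x4208
One's complement: ~0x4208
Checksum = 0xbdf7


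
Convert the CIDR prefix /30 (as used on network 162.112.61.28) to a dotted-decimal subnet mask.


/30 means 30 network bits, 2 host bits
Binary: 11111111111111111111111111111100
Mask: 255.255.255.252


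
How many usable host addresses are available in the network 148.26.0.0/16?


Host bits = 32 - 16 = 16
Total addresses = 2^16 = 65536
Usable = total - 2 (network and broadcast)
Usable hosts: 65534


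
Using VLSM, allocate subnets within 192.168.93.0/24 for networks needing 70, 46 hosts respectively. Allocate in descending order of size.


70 hosts -> /25 (126 usable): 192.168.93.0/25
46 hosts -> /26 (62 usable): 192.168.93.128/26
Allocation: 192.168.93.0/25 (70 hosts, 126 usable); 192.168.93.128/26 (46 hosts, 62 usable)


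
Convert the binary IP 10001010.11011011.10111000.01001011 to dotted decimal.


10001010 = 138
11011011 = 219
10111000 = 184
01001011 = 75
IP: 138.219.184.75


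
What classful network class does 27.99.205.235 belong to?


First octet: 27
Binary: 00011011
0xxxxxxx -> Class A (1-126)
Class A, default mask 255.0.0.0 (/8)


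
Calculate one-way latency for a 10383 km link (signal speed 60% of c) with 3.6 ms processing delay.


Speed = 0.6 * 3e5 km/s = 180000 km/s
Propagation delay = 10383 / 180000 = 0.0577 s = 57.6833 ms
Processing delay = 3.6 ms
Total one-way latency = 61.2833 ms


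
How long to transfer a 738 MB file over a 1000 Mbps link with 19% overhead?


Effective throughput = 1000 * (1 - 19/100) = 810 Mbps
File size in Mb = 738 * 8 = 5904 Mb
Time = 5904 / 810
Time = 7.2889 seconds


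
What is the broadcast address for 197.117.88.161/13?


Network: 197.112.0.0/13
Host bits = 19
Set all host bits to 1:
Broadcast: 197.119.255.255


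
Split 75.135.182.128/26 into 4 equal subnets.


New prefix = 26 + 2 = 28
Each subnet has 16 addresses
  75.135.182.128/28
  75.135.182.144/28
  75.135.182.160/28
  75.135.182.176/28
Subnets: 75.135.182.128/28, 75.135.182.144/28, 75.135.182.160/28, 75.135.182.176/28


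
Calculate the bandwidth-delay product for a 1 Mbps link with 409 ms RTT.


BDP = bandwidth * RTT
= 1 Mbps * 409 ms
= 1 * 1e6 * 409 / 1000 bits
= 409000 bits
= 51125 bytes
= 49.9268 KB
BDP = 409000 bits (51125 bytes)


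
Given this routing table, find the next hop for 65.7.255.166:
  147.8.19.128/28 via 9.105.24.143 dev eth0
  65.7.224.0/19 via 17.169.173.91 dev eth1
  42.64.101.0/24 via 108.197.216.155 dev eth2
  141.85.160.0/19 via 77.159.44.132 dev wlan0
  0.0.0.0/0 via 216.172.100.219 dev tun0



Longest prefix match for 65.7.255.166:
  /28 147.8.19.128: no
  /19 65.7.224.0: MATCH
  /24 42.64.101.0: no
  /19 141.85.160.0: no
  /0 0.0.0.0: MATCH
Selected: next-hop 17.169.173.91 via eth1 (matched /19)


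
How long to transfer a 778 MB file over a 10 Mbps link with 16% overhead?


Effective throughput = 10 * (1 - 16/100) = 8.4 Mbps
File size in Mb = 778 * 8 = 6224 Mb
Time = 6224 / 8.4
Time = 740.9524 seconds


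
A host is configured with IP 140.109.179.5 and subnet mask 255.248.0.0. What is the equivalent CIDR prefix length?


Binary: 11111111.11111000.00000000.00000000
Count leading 1s
Prefix: /13


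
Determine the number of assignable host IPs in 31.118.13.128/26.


Host bits = 32 - 26 = 6
Total addresses = 2^6 = 64
Usable = total - 2 (network and broadcast)
Usable hosts: 62


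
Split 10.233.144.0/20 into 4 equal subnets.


New prefix = 20 + 2 = 22
Each subnet has 1024 addresses
  10.233.144.0/22
  10.233.148.0/22
  10.233.152.0/22
  10.233.156.0/22
Subnets: 10.233.144.0/22, 10.233.148.0/22, 10.233.152.0/22, 10.233.156.0/22


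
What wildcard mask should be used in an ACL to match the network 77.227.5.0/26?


Subnet mask: 255.255.255.192
Wildcard = 255.255.255.255 - subnet mask
255 - 255 = 0
255 - 255 = 0
255 - 255 = 0
255 - 192 = 63
Wildcard: 0.0.0.63


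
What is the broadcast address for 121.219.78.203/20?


Network: 121.219.64.0/20
Host bits = 12
Set all host bits to 1:
Broadcast: 121.219.79.255


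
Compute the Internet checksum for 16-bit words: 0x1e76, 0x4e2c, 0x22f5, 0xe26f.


Sum all words (with carry folding):
+ 0x1e76 = 0x1e76
+ 0x4e2c = 0x6ca2
+ 0x22f5 = 0x8f97
+ 0xe26f = 0x7207
One's complement: ~0x7207
Checksum = 0x8df8


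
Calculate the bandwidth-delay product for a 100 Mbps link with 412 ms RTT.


BDP = bandwidth * RTT
= 100 Mbps * 412 ms
= 100 * 1e6 * 412 / 1000 bits
= 41200000 bits
= 5150000 bytes
= 5029.2969 KB
BDP = 41200000 bits (5150000 bytes)


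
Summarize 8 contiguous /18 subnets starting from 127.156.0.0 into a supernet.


Original prefix: /18
Number of subnets: 8 = 2^3
New prefix = 18 - 3 = 15
Supernet: 127.156.0.0/15


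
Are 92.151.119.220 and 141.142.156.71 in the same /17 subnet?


Mask: 255.255.128.0
92.151.119.220 AND mask = 92.151.0.0
141.142.156.71 AND mask = 141.142.128.0
No, different subnets (92.151.0.0 vs 141.142.128.0)


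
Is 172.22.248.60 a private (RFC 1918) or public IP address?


RFC 1918 private ranges:
  10.0.0.0/8 (10.0.0.0 - 10.255.255.255)
  172.16.0.0/12 (172.16.0.0 - 172.31.255.255)
  192.168.0.0/16 (192.168.0.0 - 192.168.255.255)
Private (in 172.16.0.0/12)


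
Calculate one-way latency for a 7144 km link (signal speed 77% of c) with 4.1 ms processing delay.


Speed = 0.77 * 3e5 km/s = 231000 km/s
Propagation delay = 7144 / 231000 = 0.0309 s = 30.9264 ms
Processing delay = 4.1 ms
Total one-way latency = 35.0264 ms


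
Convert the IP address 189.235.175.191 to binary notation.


189 = 10111101
235 = 11101011
175 = 10101111
191 = 10111111
Binary: 10111101.11101011.10101111.10111111


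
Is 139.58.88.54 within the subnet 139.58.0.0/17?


Subnet network: 139.58.0.0
Test IP AND mask: 139.58.0.0
Yes, 139.58.88.54 is in 139.58.0.0/17


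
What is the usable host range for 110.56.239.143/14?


Network: 110.56.0.0
Broadcast: 110.59.255.255
First usable = network + 1
Last usable = broadcast - 1
Range: 110.56.0.1 to 110.59.255.254


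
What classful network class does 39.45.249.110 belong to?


First octet: 39
Binary: 00100111
0xxxxxxx -> Class A (1-126)
Class A, default mask 255.0.0.0 (/8)


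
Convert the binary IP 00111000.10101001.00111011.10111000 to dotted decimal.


00111000 = 56
10101001 = 169
00111011 = 59
10111000 = 184
IP: 56.169.59.184


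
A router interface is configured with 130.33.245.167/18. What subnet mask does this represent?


/18 means 18 network bits, 14 host bits
Binary: 11111111111111111100000000000000
Mask: 255.255.192.0


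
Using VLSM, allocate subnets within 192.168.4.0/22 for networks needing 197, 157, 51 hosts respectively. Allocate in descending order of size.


197 hosts -> /24 (254 usable): 192.168.4.0/24
157 hosts -> /24 (254 usable): 192.168.5.0/24
51 hosts -> /26 (62 usable): 192.168.6.0/26
Allocation: 192.168.4.0/24 (197 hosts, 254 usable); 192.168.5.0/24 (157 hosts, 254 usable); 192.168.6.0/26 (51 hosts, 62 usable)


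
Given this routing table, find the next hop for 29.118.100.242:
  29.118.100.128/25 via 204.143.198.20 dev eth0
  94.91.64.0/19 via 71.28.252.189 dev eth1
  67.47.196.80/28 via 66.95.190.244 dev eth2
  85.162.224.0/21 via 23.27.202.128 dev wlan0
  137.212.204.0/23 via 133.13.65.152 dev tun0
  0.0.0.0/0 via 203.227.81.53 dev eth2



Longest prefix match for 29.118.100.242:
  /25 29.118.100.128: MATCH
  /19 94.91.64.0: no
  /28 67.47.196.80: no
  /21 85.162.224.0: no
  /23 137.212.204.0: no
  /0 0.0.0.0: MATCH
Selected: next-hop 204.143.198.20 via eth0 (matched /25)


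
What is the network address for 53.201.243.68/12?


IP:   00110101.11001001.11110011.01000100
Mask: 11111111.11110000.00000000.00000000
AND operation:
Net:  00110101.11000000.00000000.00000000
Network: 53.192.0.0/12


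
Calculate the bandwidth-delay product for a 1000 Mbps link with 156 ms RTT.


BDP = bandwidth * RTT
= 1000 Mbps * 156 ms
= 1000 * 1e6 * 156 / 1000 bits
= 156000000 bits
= 19500000 bytes
= 19042.9688 KB
BDP = 156000000 bits (19500000 bytes)


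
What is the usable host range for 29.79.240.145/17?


Network: 29.79.128.0
Broadcast: 29.79.255.255
First usable = network + 1
Last usable = broadcast - 1
Range: 29.79.128.1 to 29.79.255.254


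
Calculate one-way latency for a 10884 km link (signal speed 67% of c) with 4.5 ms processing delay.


Speed = 0.67 * 3e5 km/s = 201000 km/s
Propagation delay = 10884 / 201000 = 0.0541 s = 54.1493 ms
Processing delay = 4.5 ms
Total one-way latency = 58.6493 ms


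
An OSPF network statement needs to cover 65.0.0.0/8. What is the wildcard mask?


Subnet mask: 255.0.0.0
Wildcard = 255.255.255.255 - subnet mask
255 - 255 = 0
255 - 0 = 255
255 - 0 = 255
255 - 0 = 255
Wildcard: 0.255.255.255


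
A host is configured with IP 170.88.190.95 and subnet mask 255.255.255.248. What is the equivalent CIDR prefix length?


Binary: 11111111.11111111.11111111.11111000
Count leading 1s
Prefix: /29


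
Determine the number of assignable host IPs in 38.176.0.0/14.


Host bits = 32 - 14 = 18
Total addresses = 2^18 = 262144
Usable = total - 2 (network and broadcast)
Usable hosts: 262142


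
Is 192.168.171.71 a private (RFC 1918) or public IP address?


RFC 1918 private ranges:
  10.0.0.0/8 (10.0.0.0 - 10.255.255.255)
  172.16.0.0/12 (172.16.0.0 - 172.31.255.255)
  192.168.0.0/16 (192.168.0.0 - 192.168.255.255)
Private (in 192.168.0.0/16)


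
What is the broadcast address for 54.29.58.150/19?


Network: 54.29.32.0/19
Host bits = 13
Set all host bits to 1:
Broadcast: 54.29.63.255


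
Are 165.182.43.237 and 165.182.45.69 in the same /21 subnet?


Mask: 255.255.248.0
165.182.43.237 AND mask = 165.182.40.0
165.182.45.69 AND mask = 165.182.40.0
Yes, same subnet (165.182.40.0)


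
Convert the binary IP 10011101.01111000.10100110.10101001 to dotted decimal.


10011101 = 157
01111000 = 120
10100110 = 166
10101001 = 169
IP: 157.120.166.169


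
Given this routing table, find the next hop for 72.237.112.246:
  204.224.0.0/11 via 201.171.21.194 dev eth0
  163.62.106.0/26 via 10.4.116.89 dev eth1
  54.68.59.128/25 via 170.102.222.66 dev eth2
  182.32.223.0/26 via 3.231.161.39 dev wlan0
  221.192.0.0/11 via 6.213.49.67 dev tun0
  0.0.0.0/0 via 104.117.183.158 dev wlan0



Longest prefix match for 72.237.112.246:
  /11 204.224.0.0: no
  /26 163.62.106.0: no
  /25 54.68.59.128: no
  /26 182.32.223.0: no
  /11 221.192.0.0: no
  /0 0.0.0.0: MATCH
Selected: next-hop 104.117.183.158 via wlan0 (matched /0)


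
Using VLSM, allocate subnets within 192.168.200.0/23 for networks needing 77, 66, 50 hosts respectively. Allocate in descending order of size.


77 hosts -> /25 (126 usable): 192.168.200.0/25
66 hosts -> /25 (126 usable): 192.168.200.128/25
50 hosts -> /26 (62 usable): 192.168.201.0/26
Allocation: 192.168.200.0/25 (77 hosts, 126 usable); 192.168.200.128/25 (66 hosts, 126 usable); 192.168.201.0/26 (50 hosts, 62 usable)


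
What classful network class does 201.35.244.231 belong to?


First octet: 201
Binary: 11001001
110xxxxx -> Class C (192-223)
Class C, default mask 255.255.255.0 (/24)


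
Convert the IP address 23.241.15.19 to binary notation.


23 = 00010111
241 = 11110001
15 = 00001111
19 = 00010011
Binary: 00010111.11110001.00001111.00010011


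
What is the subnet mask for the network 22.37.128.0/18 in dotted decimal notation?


/18 means 18 network bits, 14 host bits
Binary: 11111111111111111100000000000000
Mask: 255.255.192.0


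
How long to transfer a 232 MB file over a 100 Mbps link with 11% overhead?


Effective throughput = 100 * (1 - 11/100) = 89 Mbps
File size in Mb = 232 * 8 = 1856 Mb
Time = 1856 / 89
Time = 20.8539 seconds
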